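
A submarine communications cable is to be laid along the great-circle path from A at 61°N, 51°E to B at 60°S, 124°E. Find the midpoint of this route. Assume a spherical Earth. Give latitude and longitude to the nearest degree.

≈ 1°N, 88°E

From cos δ = sin φ₁ sin φ₂ + cos φ₁ cos φ₂ cos Δλ, the central angle is δ ≈ 2.328 rad (133.4°).
Interpolate at f = 1/2 with slerp weights a = sin((1−f)δ)/sin δ ≈ 1.263, b = sin(fδ)/sin δ ≈ 1.263.
p = a·p₁ + b·p₂ ≈ (0.032, 0.999, 0.011); φ = arcsin(p_z) ≈ 0.62°, λ = atan2(p_y, p_x) ≈ 88.15°.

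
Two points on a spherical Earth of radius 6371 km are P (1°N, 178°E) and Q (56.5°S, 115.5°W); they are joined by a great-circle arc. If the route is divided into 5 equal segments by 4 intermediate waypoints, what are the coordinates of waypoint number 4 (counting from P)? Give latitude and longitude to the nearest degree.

≈ (49°S, 138°W)

Write both endpoints as unit vectors p₁, p₂ with components (cos φ cos λ, cos φ sin λ, sin φ).
The central angle between the endpoints is δ = arccos(p₁·p₂) ≈ 1.364 rad (78.1°).
Interpolate at f = 4/5 with slerp weights a = sin((1−f)δ)/sin δ ≈ 0.275, b = sin(fδ)/sin δ ≈ 0.906.
p = a·p₁ + b·p₂ ≈ (-0.490, -0.442, -0.751); φ = arcsin(p_z) ≈ -48.68°, λ = atan2(p_y, p_x) ≈ -137.98°.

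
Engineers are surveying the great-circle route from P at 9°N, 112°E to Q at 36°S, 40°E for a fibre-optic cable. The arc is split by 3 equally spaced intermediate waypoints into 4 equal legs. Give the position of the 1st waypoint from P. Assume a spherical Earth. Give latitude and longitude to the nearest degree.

≈ 4°S, 96°E

Write both endpoints as unit vectors p₁, p₂ with components (cos φ cos λ, cos φ sin λ, sin φ).
The central angle between the endpoints is δ = arccos(p₁·p₂) ≈ 1.415 rad (81.1°).
Interpolate at f = 1/4 with slerp weights a = sin((1−f)δ)/sin δ ≈ 0.884, b = sin(fδ)/sin δ ≈ 0.351.
p = a·p₁ + b·p₂ ≈ (-0.110, 0.992, -0.068); φ = arcsin(p_z) ≈ -3.89°, λ = atan2(p_y, p_x) ≈ 96.31°.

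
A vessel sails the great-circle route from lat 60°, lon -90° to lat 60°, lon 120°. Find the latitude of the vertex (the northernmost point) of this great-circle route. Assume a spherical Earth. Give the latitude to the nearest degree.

≈ 82°

The great circle lies in the plane with unit normal n̂ = (p₁ × p₂)/|p₁ × p₂|.
Here n̂_z ≈ -0.148; the vertex latitude is φ_max = arccos|n̂_z| ≈ 81.5°.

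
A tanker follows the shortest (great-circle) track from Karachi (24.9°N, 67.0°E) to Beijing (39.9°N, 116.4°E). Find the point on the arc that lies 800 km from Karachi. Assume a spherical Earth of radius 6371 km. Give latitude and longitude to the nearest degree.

The haversine formula gives a central angle δ ≈ 0.763 rad (43.7°) between the endpoints. The total great-circle distance is δ·R ≈ 0.763 × 6371 ≈ 4860 km, so the target fraction is f = 800/4860 ≈ 0.165.
Interpolate at f ≈ 0.165 with slerp weights a = sin((1−f)δ)/sin δ ≈ 0.861, b = sin(fδ)/sin δ ≈ 0.181.
p = a·p₁ + b·p₂ ≈ (0.243, 0.844, 0.479); φ = arcsin(p_z) ≈ 28.61°, λ = atan2(p_y, p_x) ≈ 73.91°.

≈ 29°N, 74°E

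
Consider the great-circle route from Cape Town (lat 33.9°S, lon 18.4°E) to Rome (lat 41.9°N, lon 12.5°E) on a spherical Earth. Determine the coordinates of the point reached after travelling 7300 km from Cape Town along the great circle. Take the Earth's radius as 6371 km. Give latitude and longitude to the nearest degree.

Write both endpoints as unit vectors p₁, p₂ with components (cos φ cos λ, cos φ sin λ, sin φ).
The central angle between the endpoints is δ = arccos(p₁·p₂) ≈ 1.326 rad (76.0°). The total great-circle distance is δ·R ≈ 1.326 × 6371 ≈ 8450 km, so the target fraction is f = 7300/8450 ≈ 0.864.
Interpolate at f ≈ 0.864 with slerp weights a = sin((1−f)δ)/sin δ ≈ 0.185, b = sin(fδ)/sin δ ≈ 0.939.
p = a·p₁ + b·p₂ ≈ (0.828, 0.200, 0.524); φ = arcsin(p_z) ≈ 31.59°, λ = atan2(p_y, p_x) ≈ 13.56°.

≈ lat 32°N, lon 14°E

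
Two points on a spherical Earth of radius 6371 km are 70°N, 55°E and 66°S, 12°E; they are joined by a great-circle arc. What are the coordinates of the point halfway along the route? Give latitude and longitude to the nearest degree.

≈ 2°N, 32°E

From cos δ = sin φ₁ sin φ₂ + cos φ₁ cos φ₂ cos Δλ, the central angle is δ ≈ 2.429 rad (139.2°).
Interpolate at f = 1/2 with slerp weights a = sin((1−f)δ)/sin δ ≈ 1.434, b = sin(fδ)/sin δ ≈ 1.434.
p = a·p₁ + b·p₂ ≈ (0.852, 0.523, 0.037); φ = arcsin(p_z) ≈ 2.15°, λ = atan2(p_y, p_x) ≈ 31.55°.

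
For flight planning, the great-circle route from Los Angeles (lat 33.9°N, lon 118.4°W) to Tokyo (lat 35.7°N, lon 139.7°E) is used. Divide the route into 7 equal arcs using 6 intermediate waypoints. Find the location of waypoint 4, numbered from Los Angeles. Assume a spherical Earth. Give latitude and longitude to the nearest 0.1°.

≈ lat 47.7°N, lon 177.0°W

Convert each endpoint to a unit vector on the sphere (x = cos φ cos λ, y = cos φ sin λ, z = sin φ).
The central angle between the endpoints is δ = arccos(p₁·p₂) ≈ 1.383 rad (79.3°).
Interpolate at f = 4/7 with slerp weights a = sin((1−f)δ)/sin δ ≈ 0.569, b = sin(fδ)/sin δ ≈ 0.723.
p = a·p₁ + b·p₂ ≈ (-0.672, -0.035, 0.739); φ = arcsin(p_z) ≈ 47.67°, λ = atan2(p_y, p_x) ≈ -177.00°.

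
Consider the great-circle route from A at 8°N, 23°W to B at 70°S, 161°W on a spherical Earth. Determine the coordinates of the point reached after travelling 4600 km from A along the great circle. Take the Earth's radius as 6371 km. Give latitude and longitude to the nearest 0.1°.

≈ 32.0°S, 34.1°W

The haversine formula gives a central angle δ ≈ 1.963 rad (112.5°) between the endpoints. The total great-circle distance is δ·R ≈ 1.963 × 6371 ≈ 12508 km, so the target fraction is f = 4600/12508 ≈ 0.368.
Interpolate at f ≈ 0.368 with slerp weights a = sin((1−f)δ)/sin δ ≈ 1.024, b = sin(fδ)/sin δ ≈ 0.715.
p = a·p₁ + b·p₂ ≈ (0.702, -0.476, -0.530); φ = arcsin(p_z) ≈ -31.98°, λ = atan2(p_y, p_x) ≈ -34.13°.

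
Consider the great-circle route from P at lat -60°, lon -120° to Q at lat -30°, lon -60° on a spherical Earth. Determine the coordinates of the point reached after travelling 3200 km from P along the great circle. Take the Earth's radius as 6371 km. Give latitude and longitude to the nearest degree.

Write both endpoints as unit vectors p₁, p₂ with components (cos φ cos λ, cos φ sin λ, sin φ).
The central angle between the endpoints is δ = arccos(p₁·p₂) ≈ 0.864 rad (49.5°). The total great-circle distance is δ·R ≈ 0.864 × 6371 ≈ 5504 km, so the target fraction is f = 3200/5504 ≈ 0.581.
Interpolate at f ≈ 0.581 with slerp weights a = sin((1−f)δ)/sin δ ≈ 0.465, b = sin(fδ)/sin δ ≈ 0.633.
p = a·p₁ + b·p₂ ≈ (0.158, -0.676, -0.719); φ = arcsin(p_z) ≈ -46.01°, λ = atan2(p_y, p_x) ≈ -76.86°.

≈ lat -46°, lon -77°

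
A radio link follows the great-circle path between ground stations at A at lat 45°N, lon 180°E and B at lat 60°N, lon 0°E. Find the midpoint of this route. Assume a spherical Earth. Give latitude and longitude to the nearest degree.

The haversine formula gives a central angle δ ≈ 1.309 rad (75.0°) between the endpoints.
Interpolate at f = 1/2 with slerp weights a = sin((1−f)δ)/sin δ ≈ 0.630, b = sin(fδ)/sin δ ≈ 0.630.
p = a·p₁ + b·p₂ ≈ (-0.131, 0.000, 0.991); φ = arcsin(p_z) ≈ 82.50°, λ = atan2(p_y, p_x) ≈ 180.00°.

≈ lat 83°N, lon 180°E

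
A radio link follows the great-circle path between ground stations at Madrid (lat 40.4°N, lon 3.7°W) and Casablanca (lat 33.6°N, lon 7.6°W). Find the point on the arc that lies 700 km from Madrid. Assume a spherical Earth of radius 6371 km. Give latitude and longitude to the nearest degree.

≈ lat 35°N, lon 7°W

Convert each endpoint to a unit vector on the sphere (x = cos φ cos λ, y = cos φ sin λ, z = sin φ).
The central angle between the endpoints is δ = arccos(p₁·p₂) ≈ 0.131 rad (7.5°). The total great-circle distance is δ·R ≈ 0.131 × 6371 ≈ 831 km, so the target fraction is f = 700/831 ≈ 0.842.
Interpolate at f ≈ 0.842 with slerp weights a = sin((1−f)δ)/sin δ ≈ 0.159, b = sin(fδ)/sin δ ≈ 0.843.
p = a·p₁ + b·p₂ ≈ (0.816, -0.101, 0.569); φ = arcsin(p_z) ≈ 34.68°, λ = atan2(p_y, p_x) ≈ -7.03°.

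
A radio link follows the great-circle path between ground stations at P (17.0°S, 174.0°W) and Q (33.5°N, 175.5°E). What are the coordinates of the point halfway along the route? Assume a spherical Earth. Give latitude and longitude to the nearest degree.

Write both endpoints as unit vectors p₁, p₂ with components (cos φ cos λ, cos φ sin λ, sin φ).
The central angle between the endpoints is δ = arccos(p₁·p₂) ≈ 0.899 rad (51.5°).
Interpolate at f = 1/2 with slerp weights a = sin((1−f)δ)/sin δ ≈ 0.555, b = sin(fδ)/sin δ ≈ 0.555.
p = a·p₁ + b·p₂ ≈ (-0.989, -0.019, 0.144); φ = arcsin(p_z) ≈ 8.28°, λ = atan2(p_y, p_x) ≈ -178.89°.

≈ (8°N, 179°W)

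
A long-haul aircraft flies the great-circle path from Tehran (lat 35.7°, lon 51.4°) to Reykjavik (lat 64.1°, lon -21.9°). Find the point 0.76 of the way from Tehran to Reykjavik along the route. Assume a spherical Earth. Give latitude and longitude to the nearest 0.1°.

≈ lat 62.2°, lon 5.2°

Write both endpoints as unit vectors p₁, p₂ with components (cos φ cos λ, cos φ sin λ, sin φ).
The central angle between the endpoints is δ = arccos(p₁·p₂) ≈ 0.893 rad (51.2°).
Interpolate at f = 0.76 with slerp weights a = sin((1−f)δ)/sin δ ≈ 0.273, b = sin(fδ)/sin δ ≈ 0.806.
p = a·p₁ + b·p₂ ≈ (0.465, 0.042, 0.884); φ = arcsin(p_z) ≈ 62.17°, λ = atan2(p_y, p_x) ≈ 5.16°.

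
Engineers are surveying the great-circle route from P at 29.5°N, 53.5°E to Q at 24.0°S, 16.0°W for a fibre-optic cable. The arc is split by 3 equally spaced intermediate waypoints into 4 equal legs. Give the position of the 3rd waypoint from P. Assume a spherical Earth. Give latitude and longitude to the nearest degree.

≈ 11°S, 2°E

Write both endpoints as unit vectors p₁, p₂ with components (cos φ cos λ, cos φ sin λ, sin φ).
The central angle between the endpoints is δ = arccos(p₁·p₂) ≈ 1.493 rad (85.5°).
Interpolate at f = 3/4 with slerp weights a = sin((1−f)δ)/sin δ ≈ 0.366, b = sin(fδ)/sin δ ≈ 0.903.
p = a·p₁ + b·p₂ ≈ (0.982, 0.029, -0.187); φ = arcsin(p_z) ≈ -10.78°, λ = atan2(p_y, p_x) ≈ 1.67°.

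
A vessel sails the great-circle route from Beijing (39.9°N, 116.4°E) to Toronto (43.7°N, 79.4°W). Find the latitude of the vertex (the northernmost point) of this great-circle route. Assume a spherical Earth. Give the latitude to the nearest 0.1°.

The great circle lies in the plane with unit normal n̂ = (p₁ × p₂)/|p₁ × p₂|.
Here n̂_z ≈ +0.152; the vertex latitude is φ_max = arccos|n̂_z| ≈ 81.3°.

≈ 81.3°N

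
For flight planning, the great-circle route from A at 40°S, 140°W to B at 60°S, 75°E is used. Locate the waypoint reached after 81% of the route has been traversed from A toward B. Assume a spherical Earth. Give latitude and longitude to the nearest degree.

≈ 72°S, 96°E

Write both endpoints as unit vectors p₁, p₂ with components (cos φ cos λ, cos φ sin λ, sin φ).
The central angle between the endpoints is δ = arccos(p₁·p₂) ≈ 1.325 rad (75.9°).
Interpolate at f = 0.81 with slerp weights a = sin((1−f)δ)/sin δ ≈ 0.257, b = sin(fδ)/sin δ ≈ 0.906.
p = a·p₁ + b·p₂ ≈ (-0.033, 0.311, -0.950); φ = arcsin(p_z) ≈ -71.77°, λ = atan2(p_y, p_x) ≈ 96.14°.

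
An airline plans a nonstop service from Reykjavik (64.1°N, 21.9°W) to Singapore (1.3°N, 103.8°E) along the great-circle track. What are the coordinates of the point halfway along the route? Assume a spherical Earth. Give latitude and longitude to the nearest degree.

Convert each endpoint to a unit vector on the sphere (x = cos φ cos λ, y = cos φ sin λ, z = sin φ).
The central angle between the endpoints is δ = arccos(p₁·p₂) ≈ 1.807 rad (103.6°).
Interpolate at f = 1/2 with slerp weights a = sin((1−f)δ)/sin δ ≈ 0.808, b = sin(fδ)/sin δ ≈ 0.808.
p = a·p₁ + b·p₂ ≈ (0.135, 0.653, 0.745); φ = arcsin(p_z) ≈ 48.19°, λ = atan2(p_y, p_x) ≈ 78.33°.

≈ (48°N, 78°E)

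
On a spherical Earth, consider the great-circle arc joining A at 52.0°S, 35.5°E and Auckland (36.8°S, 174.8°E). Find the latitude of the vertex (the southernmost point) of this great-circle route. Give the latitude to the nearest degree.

≈ 71°S

The great circle lies in the plane with unit normal n̂ = (p₁ × p₂)/|p₁ × p₂|.
Here n̂_z ≈ +0.323; the vertex latitude is φ_max = arccos|n̂_z| ≈ 71.2°.
Check via Clairaut: cos φ_max = |cos φ₁| · sin C = cos(52.0°)·sin(148.4°) ≈ 0.323, again giving ≈ 71.2°.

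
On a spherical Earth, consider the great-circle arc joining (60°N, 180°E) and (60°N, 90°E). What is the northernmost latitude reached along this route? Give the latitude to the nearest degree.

The great circle lies in the plane with unit normal n̂ = (p₁ × p₂)/|p₁ × p₂|.
Here n̂_z ≈ -0.378; the vertex latitude is φ_max = arccos|n̂_z| ≈ 67.8°.
Check via Clairaut: cos φ_max = |cos φ₁| · sin C = cos(60.0°)·sin(49.1°) ≈ 0.378, again giving ≈ 67.8°.

≈ 68°N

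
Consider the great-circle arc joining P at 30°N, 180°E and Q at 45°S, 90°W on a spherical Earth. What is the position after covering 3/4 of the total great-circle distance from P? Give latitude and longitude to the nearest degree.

≈ 30°S, 120°W

Convert each endpoint to a unit vector on the sphere (x = cos φ cos λ, y = cos φ sin λ, z = sin φ).
The central angle between the endpoints is δ = arccos(p₁·p₂) ≈ 1.932 rad (110.7°).
Interpolate at f = 3/4 with slerp weights a = sin((1−f)δ)/sin δ ≈ 0.497, b = sin(fδ)/sin δ ≈ 1.061.
p = a·p₁ + b·p₂ ≈ (-0.430, -0.750, -0.502); φ = arcsin(p_z) ≈ -30.14°, λ = atan2(p_y, p_x) ≈ -119.82°.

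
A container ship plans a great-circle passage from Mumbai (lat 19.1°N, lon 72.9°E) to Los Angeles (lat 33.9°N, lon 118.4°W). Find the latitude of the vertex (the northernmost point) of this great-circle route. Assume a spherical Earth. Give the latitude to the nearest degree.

≈ 79°N

The great circle lies in the plane with unit normal n̂ = (p₁ × p₂)/|p₁ × p₂|.
Here n̂_z ≈ +0.190; the vertex latitude is φ_max = arccos|n̂_z| ≈ 79.1°.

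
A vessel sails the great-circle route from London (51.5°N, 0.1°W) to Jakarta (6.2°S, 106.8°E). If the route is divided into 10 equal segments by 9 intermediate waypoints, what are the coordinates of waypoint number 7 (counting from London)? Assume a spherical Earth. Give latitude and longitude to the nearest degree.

≈ (19°N, 87°E)

The haversine formula gives a central angle δ ≈ 1.838 rad (105.3°) between the endpoints.
Interpolate at f = 7/10 with slerp weights a = sin((1−f)δ)/sin δ ≈ 0.543, b = sin(fδ)/sin δ ≈ 0.995.
p = a·p₁ + b·p₂ ≈ (0.052, 0.947, 0.318); φ = arcsin(p_z) ≈ 18.52°, λ = atan2(p_y, p_x) ≈ 86.84°.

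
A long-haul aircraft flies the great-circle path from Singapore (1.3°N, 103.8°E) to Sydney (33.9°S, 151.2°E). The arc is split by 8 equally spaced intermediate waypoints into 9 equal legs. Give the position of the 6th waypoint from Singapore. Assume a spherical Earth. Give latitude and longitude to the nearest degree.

Write both endpoints as unit vectors p₁, p₂ with components (cos φ cos λ, cos φ sin λ, sin φ).
The central angle between the endpoints is δ = arccos(p₁·p₂) ≈ 0.990 rad (56.7°).
Interpolate at f = 6/9 with slerp weights a = sin((1−f)δ)/sin δ ≈ 0.388, b = sin(fδ)/sin δ ≈ 0.733.
p = a·p₁ + b·p₂ ≈ (-0.626, 0.669, -0.400); φ = arcsin(p_z) ≈ -23.59°, λ = atan2(p_y, p_x) ≈ 133.07°.

≈ 24°S, 133°E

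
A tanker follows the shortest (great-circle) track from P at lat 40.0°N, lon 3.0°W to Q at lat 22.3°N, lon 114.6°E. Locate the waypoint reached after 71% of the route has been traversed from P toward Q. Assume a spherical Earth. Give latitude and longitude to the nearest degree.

Convert each endpoint to a unit vector on the sphere (x = cos φ cos λ, y = cos φ sin λ, z = sin φ).
The central angle between the endpoints is δ = arccos(p₁·p₂) ≈ 1.655 rad (94.8°).
Interpolate at f = 0.71 with slerp weights a = sin((1−f)δ)/sin δ ≈ 0.463, b = sin(fδ)/sin δ ≈ 0.926.
p = a·p₁ + b·p₂ ≈ (-0.002, 0.760, 0.649); φ = arcsin(p_z) ≈ 40.49°, λ = atan2(p_y, p_x) ≈ 90.16°.

≈ lat 40°N, lon 90°E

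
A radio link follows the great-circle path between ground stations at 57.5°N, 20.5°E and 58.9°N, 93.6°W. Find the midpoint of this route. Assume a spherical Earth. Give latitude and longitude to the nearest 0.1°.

The haversine formula gives a central angle δ ≈ 0.916 rad (52.5°) between the endpoints.
Interpolate at f = 1/2 with slerp weights a = sin((1−f)δ)/sin δ ≈ 0.557, b = sin(fδ)/sin δ ≈ 0.557.
p = a·p₁ + b·p₂ ≈ (0.262, -0.182, 0.948); φ = arcsin(p_z) ≈ 71.36°, λ = atan2(p_y, p_x) ≈ -34.81°.

≈ 71.4°N, 34.8°W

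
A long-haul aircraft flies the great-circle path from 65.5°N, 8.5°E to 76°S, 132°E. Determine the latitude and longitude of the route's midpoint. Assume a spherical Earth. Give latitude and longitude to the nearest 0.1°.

From cos δ = sin φ₁ sin φ₂ + cos φ₁ cos φ₂ cos Δλ, the central angle is δ ≈ 2.788 rad (159.8°).
Interpolate at f = 1/2 with slerp weights a = sin((1−f)δ)/sin δ ≈ 2.847, b = sin(fδ)/sin δ ≈ 2.847.
p = a·p₁ + b·p₂ ≈ (0.707, 0.686, -0.172); φ = arcsin(p_z) ≈ -9.89°, λ = atan2(p_y, p_x) ≈ 44.16°.

≈ 9.9°S, 44.2°E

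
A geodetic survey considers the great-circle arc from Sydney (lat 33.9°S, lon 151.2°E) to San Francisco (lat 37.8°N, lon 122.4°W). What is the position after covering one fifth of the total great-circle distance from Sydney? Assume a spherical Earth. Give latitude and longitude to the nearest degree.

The haversine formula gives a central angle δ ≈ 1.876 rad (107.5°) between the endpoints.
Interpolate at f = 1/5 with slerp weights a = sin((1−f)δ)/sin δ ≈ 1.046, b = sin(fδ)/sin δ ≈ 0.384.
p = a·p₁ + b·p₂ ≈ (-0.923, 0.162, -0.348); φ = arcsin(p_z) ≈ -20.36°, λ = atan2(p_y, p_x) ≈ 170.06°.

≈ lat 20°S, lon 170°E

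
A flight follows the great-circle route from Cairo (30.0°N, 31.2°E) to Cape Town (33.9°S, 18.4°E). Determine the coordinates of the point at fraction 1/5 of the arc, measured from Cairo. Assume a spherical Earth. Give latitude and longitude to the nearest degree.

≈ 17°N, 28°E

The haversine formula gives a central angle δ ≈ 1.135 rad (65.0°) between the endpoints.
Interpolate at f = 1/5 with slerp weights a = sin((1−f)δ)/sin δ ≈ 0.870, b = sin(fδ)/sin δ ≈ 0.248.
p = a·p₁ + b·p₂ ≈ (0.840, 0.455, 0.296); φ = arcsin(p_z) ≈ 17.24°, λ = atan2(p_y, p_x) ≈ 28.46°.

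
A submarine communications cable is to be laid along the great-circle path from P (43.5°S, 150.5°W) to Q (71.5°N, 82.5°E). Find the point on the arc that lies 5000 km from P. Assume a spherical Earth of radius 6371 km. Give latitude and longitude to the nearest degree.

≈ (1°S, 168°W)

From cos δ = sin φ₁ sin φ₂ + cos φ₁ cos φ₂ cos Δλ, the central angle is δ ≈ 2.484 rad (142.3°). The total great-circle distance is δ·R ≈ 2.484 × 6371 ≈ 15824 km, so the target fraction is f = 5000/15824 ≈ 0.316.
Interpolate at f ≈ 0.316 with slerp weights a = sin((1−f)δ)/sin δ ≈ 1.622, b = sin(fδ)/sin δ ≈ 1.156.
p = a·p₁ + b·p₂ ≈ (-0.976, -0.216, -0.021); φ = arcsin(p_z) ≈ -1.18°, λ = atan2(p_y, p_x) ≈ -167.53°.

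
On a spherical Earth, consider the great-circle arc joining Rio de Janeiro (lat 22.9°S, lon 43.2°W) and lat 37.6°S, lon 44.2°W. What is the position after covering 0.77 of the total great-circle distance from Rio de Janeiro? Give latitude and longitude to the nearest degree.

≈ lat 34°S, lon 44°W

Convert each endpoint to a unit vector on the sphere (x = cos φ cos λ, y = cos φ sin λ, z = sin φ).
The central angle between the endpoints is δ = arccos(p₁·p₂) ≈ 0.257 rad (14.7°).
Interpolate at f = 0.77 with slerp weights a = sin((1−f)δ)/sin δ ≈ 0.232, b = sin(fδ)/sin δ ≈ 0.773.
p = a·p₁ + b·p₂ ≈ (0.595, -0.574, -0.562); φ = arcsin(p_z) ≈ -34.22°, λ = atan2(p_y, p_x) ≈ -43.94°.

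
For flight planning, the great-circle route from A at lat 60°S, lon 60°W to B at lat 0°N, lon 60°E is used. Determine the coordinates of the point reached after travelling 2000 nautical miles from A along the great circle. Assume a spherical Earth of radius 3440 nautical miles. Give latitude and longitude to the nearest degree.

Write both endpoints as unit vectors p₁, p₂ with components (cos φ cos λ, cos φ sin λ, sin φ).
The central angle between the endpoints is δ = arccos(p₁·p₂) ≈ 1.823 rad (104.5°). The total great-circle distance is δ·R ≈ 1.823 × 3440 ≈ 6273 nmi, so the target fraction is f = 2000/6273 ≈ 0.319.
Interpolate at f ≈ 0.319 with slerp weights a = sin((1−f)δ)/sin δ ≈ 0.977, b = sin(fδ)/sin δ ≈ 0.567.
p = a·p₁ + b·p₂ ≈ (0.528, 0.068, -0.847); φ = arcsin(p_z) ≈ -57.84°, λ = atan2(p_y, p_x) ≈ 7.33°.

≈ lat 58°S, lon 7°E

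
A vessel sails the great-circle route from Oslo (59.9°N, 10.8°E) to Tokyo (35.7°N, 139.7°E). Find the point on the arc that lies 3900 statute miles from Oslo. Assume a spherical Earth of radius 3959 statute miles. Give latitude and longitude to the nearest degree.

≈ (53°N, 127°E)

Convert each endpoint to a unit vector on the sphere (x = cos φ cos λ, y = cos φ sin λ, z = sin φ).
The central angle between the endpoints is δ = arccos(p₁·p₂) ≈ 1.319 rad (75.6°). The total great-circle distance is δ·R ≈ 1.319 × 3959 ≈ 5222 mi, so the target fraction is f = 3900/5222 ≈ 0.747.
Interpolate at f ≈ 0.747 with slerp weights a = sin((1−f)δ)/sin δ ≈ 0.338, b = sin(fδ)/sin δ ≈ 0.860.
p = a·p₁ + b·p₂ ≈ (-0.366, 0.484, 0.795); φ = arcsin(p_z) ≈ 52.65°, λ = atan2(p_y, p_x) ≈ 127.13°.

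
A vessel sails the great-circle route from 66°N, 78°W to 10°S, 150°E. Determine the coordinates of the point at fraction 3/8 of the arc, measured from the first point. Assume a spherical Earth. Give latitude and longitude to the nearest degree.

Write both endpoints as unit vectors p₁, p₂ with components (cos φ cos λ, cos φ sin λ, sin φ).
The central angle between the endpoints is δ = arccos(p₁·p₂) ≈ 2.012 rad (115.3°).
Interpolate at f = 3/8 with slerp weights a = sin((1−f)δ)/sin δ ≈ 1.052, b = sin(fδ)/sin δ ≈ 0.757.
p = a·p₁ + b·p₂ ≈ (-0.557, -0.046, 0.829); φ = arcsin(p_z) ≈ 56.03°, λ = atan2(p_y, p_x) ≈ -175.32°.

≈ 56°N, 175°W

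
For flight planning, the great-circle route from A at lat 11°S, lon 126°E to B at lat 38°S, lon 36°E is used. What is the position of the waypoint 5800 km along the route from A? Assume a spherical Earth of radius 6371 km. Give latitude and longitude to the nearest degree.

≈ lat 36°S, lon 75°E

Convert each endpoint to a unit vector on the sphere (x = cos φ cos λ, y = cos φ sin λ, z = sin φ).
The central angle between the endpoints is δ = arccos(p₁·p₂) ≈ 1.453 rad (83.3°). The total great-circle distance is δ·R ≈ 1.453 × 6371 ≈ 9257 km, so the target fraction is f = 5800/9257 ≈ 0.627.
Interpolate at f ≈ 0.627 with slerp weights a = sin((1−f)δ)/sin δ ≈ 0.520, b = sin(fδ)/sin δ ≈ 0.795.
p = a·p₁ + b·p₂ ≈ (0.207, 0.781, -0.589); φ = arcsin(p_z) ≈ -36.07°, λ = atan2(p_y, p_x) ≈ 75.17°.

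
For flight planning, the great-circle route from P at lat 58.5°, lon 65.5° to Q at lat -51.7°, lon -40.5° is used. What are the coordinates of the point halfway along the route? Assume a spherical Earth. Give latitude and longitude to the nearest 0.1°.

Write both endpoints as unit vectors p₁, p₂ with components (cos φ cos λ, cos φ sin λ, sin φ).
The central angle between the endpoints is δ = arccos(p₁·p₂) ≈ 2.432 rad (139.3°).
Interpolate at f = 1/2 with slerp weights a = sin((1−f)δ)/sin δ ≈ 1.439, b = sin(fδ)/sin δ ≈ 1.439.
p = a·p₁ + b·p₂ ≈ (0.990, 0.105, 0.098); φ = arcsin(p_z) ≈ 5.60°, λ = atan2(p_y, p_x) ≈ 6.05°.

≈ lat 5.6°, lon 6.1°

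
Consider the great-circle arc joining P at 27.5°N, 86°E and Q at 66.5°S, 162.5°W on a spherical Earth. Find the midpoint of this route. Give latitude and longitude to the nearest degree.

≈ 29°S, 113°E

The haversine formula gives a central angle δ ≈ 2.157 rad (123.6°) between the endpoints.
Interpolate at f = 1/2 with slerp weights a = sin((1−f)δ)/sin δ ≈ 1.058, b = sin(fδ)/sin δ ≈ 1.058.
p = a·p₁ + b·p₂ ≈ (-0.337, 0.809, -0.482); φ = arcsin(p_z) ≈ -28.79°, λ = atan2(p_y, p_x) ≈ 112.60°.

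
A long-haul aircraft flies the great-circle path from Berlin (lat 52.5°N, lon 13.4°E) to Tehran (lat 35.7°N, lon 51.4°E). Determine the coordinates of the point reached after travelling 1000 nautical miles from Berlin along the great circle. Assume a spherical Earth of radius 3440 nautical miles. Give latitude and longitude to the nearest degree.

≈ lat 45°N, lon 36°E

Convert each endpoint to a unit vector on the sphere (x = cos φ cos λ, y = cos φ sin λ, z = sin φ).
The central angle between the endpoints is δ = arccos(p₁·p₂) ≈ 0.550 rad (31.5°). The total great-circle distance is δ·R ≈ 0.550 × 3440 ≈ 1892 nmi, so the target fraction is f = 1000/1892 ≈ 0.529.
Interpolate at f ≈ 0.529 with slerp weights a = sin((1−f)δ)/sin δ ≈ 0.491, b = sin(fδ)/sin δ ≈ 0.548.
p = a·p₁ + b·p₂ ≈ (0.568, 0.417, 0.709); φ = arcsin(p_z) ≈ 45.17°, λ = atan2(p_y, p_x) ≈ 36.28°.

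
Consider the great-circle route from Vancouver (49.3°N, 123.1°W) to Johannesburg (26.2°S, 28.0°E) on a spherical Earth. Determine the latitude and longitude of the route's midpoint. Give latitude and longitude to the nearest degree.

≈ 35°N, 16°W

Write both endpoints as unit vectors p₁, p₂ with components (cos φ cos λ, cos φ sin λ, sin φ).
The central angle between the endpoints is δ = arccos(p₁·p₂) ≈ 2.581 rad (147.9°).
Interpolate at f = 1/2 with slerp weights a = sin((1−f)δ)/sin δ ≈ 1.807, b = sin(fδ)/sin δ ≈ 1.807.
p = a·p₁ + b·p₂ ≈ (0.788, -0.226, 0.572); φ = arcsin(p_z) ≈ 34.91°, λ = atan2(p_y, p_x) ≈ -16.00°.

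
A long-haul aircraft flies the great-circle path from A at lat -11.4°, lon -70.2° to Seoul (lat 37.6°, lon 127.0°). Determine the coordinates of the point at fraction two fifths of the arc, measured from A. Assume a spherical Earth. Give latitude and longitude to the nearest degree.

Convert each endpoint to a unit vector on the sphere (x = cos φ cos λ, y = cos φ sin λ, z = sin φ).
The central angle between the endpoints is δ = arccos(p₁·p₂) ≈ 2.611 rad (149.6°).
Interpolate at f = 2/5 with slerp weights a = sin((1−f)δ)/sin δ ≈ 1.976, b = sin(fδ)/sin δ ≈ 1.709.
p = a·p₁ + b·p₂ ≈ (-0.159, -0.742, 0.652); φ = arcsin(p_z) ≈ 40.69°, λ = atan2(p_y, p_x) ≈ -102.07°.

≈ lat 41°, lon -102°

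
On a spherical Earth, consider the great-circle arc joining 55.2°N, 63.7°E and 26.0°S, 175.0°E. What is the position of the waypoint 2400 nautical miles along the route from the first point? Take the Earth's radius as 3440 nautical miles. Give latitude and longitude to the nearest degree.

The haversine formula gives a central angle δ ≈ 2.149 rad (123.1°) between the endpoints. The total great-circle distance is δ·R ≈ 2.149 × 3440 ≈ 7392 nmi, so the target fraction is f = 2400/7392 ≈ 0.325.
Interpolate at f ≈ 0.325 with slerp weights a = sin((1−f)δ)/sin δ ≈ 1.185, b = sin(fδ)/sin δ ≈ 0.767.
p = a·p₁ + b·p₂ ≈ (-0.387, 0.667, 0.637); φ = arcsin(p_z) ≈ 39.58°, λ = atan2(p_y, p_x) ≈ 120.14°.

≈ 40°N, 120°E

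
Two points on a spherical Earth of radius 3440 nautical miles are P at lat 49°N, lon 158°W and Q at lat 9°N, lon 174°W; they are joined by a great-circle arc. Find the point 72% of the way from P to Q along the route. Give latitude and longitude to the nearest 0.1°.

≈ lat 20.4°N, lon 170.6°W

Write both endpoints as unit vectors p₁, p₂ with components (cos φ cos λ, cos φ sin λ, sin φ).
The central angle between the endpoints is δ = arccos(p₁·p₂) ≈ 0.736 rad (42.2°).
Interpolate at f = 0.72 with slerp weights a = sin((1−f)δ)/sin δ ≈ 0.305, b = sin(fδ)/sin δ ≈ 0.753.
p = a·p₁ + b·p₂ ≈ (-0.925, -0.153, 0.348); φ = arcsin(p_z) ≈ 20.36°, λ = atan2(p_y, p_x) ≈ -170.63°.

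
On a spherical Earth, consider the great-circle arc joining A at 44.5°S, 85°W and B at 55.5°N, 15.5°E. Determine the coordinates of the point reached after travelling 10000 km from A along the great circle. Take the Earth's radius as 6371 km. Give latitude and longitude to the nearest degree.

Convert each endpoint to a unit vector on the sphere (x = cos φ cos λ, y = cos φ sin λ, z = sin φ).
The central angle between the endpoints is δ = arccos(p₁·p₂) ≈ 2.280 rad (130.6°). The total great-circle distance is δ·R ≈ 2.280 × 6371 ≈ 14526 km, so the target fraction is f = 10000/14526 ≈ 0.688.
Interpolate at f ≈ 0.688 with slerp weights a = sin((1−f)δ)/sin δ ≈ 0.859, b = sin(fδ)/sin δ ≈ 1.318.
p = a·p₁ + b·p₂ ≈ (0.773, -0.411, 0.484); φ = arcsin(p_z) ≈ 28.92°, λ = atan2(p_y, p_x) ≈ -28.02°.

≈ 29°N, 28°W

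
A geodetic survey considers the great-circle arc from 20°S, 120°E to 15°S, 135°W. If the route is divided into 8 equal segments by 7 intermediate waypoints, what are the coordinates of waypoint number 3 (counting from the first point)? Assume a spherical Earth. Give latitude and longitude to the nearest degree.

≈ 27°S, 160°E

Convert each endpoint to a unit vector on the sphere (x = cos φ cos λ, y = cos φ sin λ, z = sin φ).
The central angle between the endpoints is δ = arccos(p₁·p₂) ≈ 1.718 rad (98.4°).
Interpolate at f = 3/8 with slerp weights a = sin((1−f)δ)/sin δ ≈ 0.888, b = sin(fδ)/sin δ ≈ 0.607.
p = a·p₁ + b·p₂ ≈ (-0.832, 0.308, -0.461); φ = arcsin(p_z) ≈ -27.45°, λ = atan2(p_y, p_x) ≈ 159.66°.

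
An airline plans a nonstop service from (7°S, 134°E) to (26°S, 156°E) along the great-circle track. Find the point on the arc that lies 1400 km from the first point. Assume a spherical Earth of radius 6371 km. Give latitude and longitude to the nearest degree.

Write both endpoints as unit vectors p₁, p₂ with components (cos φ cos λ, cos φ sin λ, sin φ).
The central angle between the endpoints is δ = arccos(p₁·p₂) ≈ 0.494 rad (28.3°). The total great-circle distance is δ·R ≈ 0.494 × 6371 ≈ 3146 km, so the target fraction is f = 1400/3146 ≈ 0.445.
Interpolate at f ≈ 0.445 with slerp weights a = sin((1−f)δ)/sin δ ≈ 0.571, b = sin(fδ)/sin δ ≈ 0.460.
p = a·p₁ + b·p₂ ≈ (-0.771, 0.576, -0.271); φ = arcsin(p_z) ≈ -15.74°, λ = atan2(p_y, p_x) ≈ 143.26°.

≈ (16°S, 143°E)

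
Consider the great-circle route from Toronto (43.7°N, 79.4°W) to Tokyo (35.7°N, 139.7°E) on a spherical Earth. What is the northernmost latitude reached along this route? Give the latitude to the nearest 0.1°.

≈ 68.2°N

The great circle lies in the plane with unit normal n̂ = (p₁ × p₂)/|p₁ × p₂|.
Here n̂_z ≈ -0.371; the vertex latitude is φ_max = arccos|n̂_z| ≈ 68.2°.
Check via Clairaut: cos φ_max = |cos φ₁| · sin C = cos(43.7°)·sin(30.9°) ≈ 0.371, again giving ≈ 68.2°.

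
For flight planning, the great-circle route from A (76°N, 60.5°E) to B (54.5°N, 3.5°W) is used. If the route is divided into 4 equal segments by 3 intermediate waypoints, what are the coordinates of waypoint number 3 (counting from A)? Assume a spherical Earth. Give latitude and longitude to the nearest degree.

Convert each endpoint to a unit vector on the sphere (x = cos φ cos λ, y = cos φ sin λ, z = sin φ).
The central angle between the endpoints is δ = arccos(p₁·p₂) ≈ 0.552 rad (31.6°).
Interpolate at f = 3/4 with slerp weights a = sin((1−f)δ)/sin δ ≈ 0.262, b = sin(fδ)/sin δ ≈ 0.767.
p = a·p₁ + b·p₂ ≈ (0.476, 0.028, 0.879); φ = arcsin(p_z) ≈ 61.53°, λ = atan2(p_y, p_x) ≈ 3.37°.

≈ (62°N, 3°E)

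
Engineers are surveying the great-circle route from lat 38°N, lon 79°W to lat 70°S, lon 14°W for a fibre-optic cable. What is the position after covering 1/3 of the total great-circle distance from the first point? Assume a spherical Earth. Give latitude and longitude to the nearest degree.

≈ lat 1°N, lon 66°W

Convert each endpoint to a unit vector on the sphere (x = cos φ cos λ, y = cos φ sin λ, z = sin φ).
The central angle between the endpoints is δ = arccos(p₁·p₂) ≈ 2.054 rad (117.7°).
Interpolate at f = 1/3 with slerp weights a = sin((1−f)δ)/sin δ ≈ 1.106, b = sin(fδ)/sin δ ≈ 0.714.
p = a·p₁ + b·p₂ ≈ (0.403, -0.915, 0.010); φ = arcsin(p_z) ≈ 0.58°, λ = atan2(p_y, p_x) ≈ -66.21°.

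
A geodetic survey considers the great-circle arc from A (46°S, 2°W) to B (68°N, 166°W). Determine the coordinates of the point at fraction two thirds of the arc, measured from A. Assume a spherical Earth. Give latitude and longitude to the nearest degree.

Convert each endpoint to a unit vector on the sphere (x = cos φ cos λ, y = cos φ sin λ, z = sin φ).
The central angle between the endpoints is δ = arccos(p₁·p₂) ≈ 2.732 rad (156.5°).
Interpolate at f = 2/3 with slerp weights a = sin((1−f)δ)/sin δ ≈ 1.981, b = sin(fδ)/sin δ ≈ 2.430.
p = a·p₁ + b·p₂ ≈ (0.492, -0.268, 0.828); φ = arcsin(p_z) ≈ 55.91°, λ = atan2(p_y, p_x) ≈ -28.60°.

≈ (56°N, 29°W)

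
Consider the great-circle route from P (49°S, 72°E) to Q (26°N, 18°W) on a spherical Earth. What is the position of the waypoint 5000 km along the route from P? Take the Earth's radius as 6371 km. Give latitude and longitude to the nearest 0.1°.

Write both endpoints as unit vectors p₁, p₂ with components (cos φ cos λ, cos φ sin λ, sin φ).
The central angle between the endpoints is δ = arccos(p₁·p₂) ≈ 1.908 rad (109.3°). The total great-circle distance is δ·R ≈ 1.908 × 6371 ≈ 12156 km, so the target fraction is f = 5000/12156 ≈ 0.411.
Interpolate at f ≈ 0.411 with slerp weights a = sin((1−f)δ)/sin δ ≈ 0.955, b = sin(fδ)/sin δ ≈ 0.749.
p = a·p₁ + b·p₂ ≈ (0.834, 0.388, -0.393); φ = arcsin(p_z) ≈ -23.12°, λ = atan2(p_y, p_x) ≈ 24.96°.

≈ (23.1°S, 25.0°E)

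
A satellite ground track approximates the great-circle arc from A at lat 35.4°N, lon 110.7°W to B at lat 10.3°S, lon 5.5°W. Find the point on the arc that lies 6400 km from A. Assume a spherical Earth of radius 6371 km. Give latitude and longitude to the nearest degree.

From cos δ = sin φ₁ sin φ₂ + cos φ₁ cos φ₂ cos Δλ, the central angle is δ ≈ 1.890 rad (108.3°). The total great-circle distance is δ·R ≈ 1.890 × 6371 ≈ 12041 km, so the target fraction is f = 6400/12041 ≈ 0.531.
Interpolate at f ≈ 0.531 with slerp weights a = sin((1−f)δ)/sin δ ≈ 0.815, b = sin(fδ)/sin δ ≈ 0.889.
p = a·p₁ + b·p₂ ≈ (0.636, -0.706, 0.313); φ = arcsin(p_z) ≈ 18.27°, λ = atan2(p_y, p_x) ≈ -47.99°.

≈ lat 18°N, lon 48°W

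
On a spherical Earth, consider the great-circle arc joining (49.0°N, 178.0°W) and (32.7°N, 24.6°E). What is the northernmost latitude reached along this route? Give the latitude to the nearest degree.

The great circle lies in the plane with unit normal n̂ = (p₁ × p₂)/|p₁ × p₂|.
Here n̂_z ≈ -0.213; the vertex latitude is φ_max = arccos|n̂_z| ≈ 77.7°.

≈ 78°N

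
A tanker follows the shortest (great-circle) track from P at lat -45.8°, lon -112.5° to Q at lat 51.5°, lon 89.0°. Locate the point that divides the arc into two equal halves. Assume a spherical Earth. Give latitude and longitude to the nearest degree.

Convert each endpoint to a unit vector on the sphere (x = cos φ cos λ, y = cos φ sin λ, z = sin φ).
The central angle between the endpoints is δ = arccos(p₁·p₂) ≈ 2.876 rad (164.8°).
Interpolate at f = 1/2 with slerp weights a = sin((1−f)δ)/sin δ ≈ 3.772, b = sin(fδ)/sin δ ≈ 3.772.
p = a·p₁ + b·p₂ ≈ (-0.965, -0.082, 0.248); φ = arcsin(p_z) ≈ 14.35°, λ = atan2(p_y, p_x) ≈ -175.16°.

≈ lat 14°, lon -175°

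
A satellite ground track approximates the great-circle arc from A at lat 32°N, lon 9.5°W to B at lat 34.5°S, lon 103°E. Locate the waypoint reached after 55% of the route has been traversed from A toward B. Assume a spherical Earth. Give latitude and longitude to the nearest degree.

Write both endpoints as unit vectors p₁, p₂ with components (cos φ cos λ, cos φ sin λ, sin φ).
The central angle between the endpoints is δ = arccos(p₁·p₂) ≈ 2.174 rad (124.6°).
Interpolate at f = 0.55 with slerp weights a = sin((1−f)δ)/sin δ ≈ 1.008, b = sin(fδ)/sin δ ≈ 1.130.
p = a·p₁ + b·p₂ ≈ (0.633, 0.767, -0.106); φ = arcsin(p_z) ≈ -6.10°, λ = atan2(p_y, p_x) ≈ 50.44°.

≈ lat 6°S, lon 50°E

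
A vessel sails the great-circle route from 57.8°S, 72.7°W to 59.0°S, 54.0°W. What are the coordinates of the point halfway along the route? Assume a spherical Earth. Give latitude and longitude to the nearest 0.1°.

≈ 58.7°S, 63.5°W

Write both endpoints as unit vectors p₁, p₂ with components (cos φ cos λ, cos φ sin λ, sin φ).
The central angle between the endpoints is δ = arccos(p₁·p₂) ≈ 0.172 rad (9.8°).
Interpolate at f = 1/2 with slerp weights a = sin((1−f)δ)/sin δ ≈ 0.502, b = sin(fδ)/sin δ ≈ 0.502.
p = a·p₁ + b·p₂ ≈ (0.231, -0.464, -0.855); φ = arcsin(p_z) ≈ -58.74°, λ = atan2(p_y, p_x) ≈ -63.51°.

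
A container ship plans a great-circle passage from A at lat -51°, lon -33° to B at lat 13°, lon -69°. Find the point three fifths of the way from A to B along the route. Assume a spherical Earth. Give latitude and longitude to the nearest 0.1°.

Convert each endpoint to a unit vector on the sphere (x = cos φ cos λ, y = cos φ sin λ, z = sin φ).
The central angle between the endpoints is δ = arccos(p₁·p₂) ≈ 1.244 rad (71.3°).
Interpolate at f = 3/5 with slerp weights a = sin((1−f)δ)/sin δ ≈ 0.504, b = sin(fδ)/sin δ ≈ 0.717.
p = a·p₁ + b·p₂ ≈ (0.516, -0.825, -0.230); φ = arcsin(p_z) ≈ -13.32°, λ = atan2(p_y, p_x) ≈ -57.96°.

≈ lat -13.3°, lon -58.0°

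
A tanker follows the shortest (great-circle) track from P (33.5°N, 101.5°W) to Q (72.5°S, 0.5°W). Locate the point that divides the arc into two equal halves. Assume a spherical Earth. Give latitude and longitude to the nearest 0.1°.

≈ (25.8°S, 80.7°W)

Convert each endpoint to a unit vector on the sphere (x = cos φ cos λ, y = cos φ sin λ, z = sin φ).
The central angle between the endpoints is δ = arccos(p₁·p₂) ≈ 2.182 rad (125.0°).
Interpolate at f = 1/2 with slerp weights a = sin((1−f)δ)/sin δ ≈ 1.084, b = sin(fδ)/sin δ ≈ 1.084.
p = a·p₁ + b·p₂ ≈ (0.146, -0.888, -0.435); φ = arcsin(p_z) ≈ -25.81°, λ = atan2(p_y, p_x) ≈ -80.69°.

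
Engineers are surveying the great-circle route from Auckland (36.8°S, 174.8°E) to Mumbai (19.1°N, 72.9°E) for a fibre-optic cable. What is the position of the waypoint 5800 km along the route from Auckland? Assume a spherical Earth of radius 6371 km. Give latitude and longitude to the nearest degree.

≈ 16°S, 121°E

From cos δ = sin φ₁ sin φ₂ + cos φ₁ cos φ₂ cos Δλ, the central angle is δ ≈ 1.931 rad (110.6°). The total great-circle distance is δ·R ≈ 1.931 × 6371 ≈ 12299 km, so the target fraction is f = 5800/12299 ≈ 0.472.
Interpolate at f ≈ 0.472 with slerp weights a = sin((1−f)δ)/sin δ ≈ 0.910, b = sin(fδ)/sin δ ≈ 0.844.
p = a·p₁ + b·p₂ ≈ (-0.492, 0.828, -0.269); φ = arcsin(p_z) ≈ -15.62°, λ = atan2(p_y, p_x) ≈ 120.70°.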